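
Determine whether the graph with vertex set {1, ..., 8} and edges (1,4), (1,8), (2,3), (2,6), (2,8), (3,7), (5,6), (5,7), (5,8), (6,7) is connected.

Step 1: Build adjacency list from edges:
  1: 4, 8
  2: 3, 6, 8
  3: 2, 7
  4: 1
  5: 6, 7, 8
  6: 2, 5, 7
  7: 3, 5, 6
  8: 1, 2, 5

Step 2: Run BFS/DFS from vertex 1:
  Visited: {1, 4, 8, 2, 5, 3, 6, 7}
  Reached 8 of 8 vertices

Step 3: All 8 vertices reached from vertex 1, so the graph is connected.
Answer: Yes, the graph is connected.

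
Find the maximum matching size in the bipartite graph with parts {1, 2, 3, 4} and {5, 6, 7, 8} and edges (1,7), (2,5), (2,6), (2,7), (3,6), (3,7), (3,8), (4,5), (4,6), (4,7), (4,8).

Step 1: List the neighbors of each left vertex:
  1: 7
  2: 5, 6, 7
  3: 6, 7, 8
  4: 5, 6, 7, 8

Step 2: Greedily match left vertices, then look for augmenting paths:
  Match 1 -- 7
  Match 2 -- 5
  Match 3 -- 6
  Match 4 -- 8
  No augmenting path remains.

Step 3: Verify this is maximum:
  Matching size 4 = min(|L|, |R|) = min(4, 4), which is an upper bound, so this matching is maximum.

Maximum matching: {(1,7), (2,5), (3,6), (4,8)}
Size: 4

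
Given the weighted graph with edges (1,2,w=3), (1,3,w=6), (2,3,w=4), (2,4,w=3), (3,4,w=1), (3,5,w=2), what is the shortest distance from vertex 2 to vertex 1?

Step 1: Build adjacency list with weights:
  1: 2(w=3), 3(w=6)
  2: 1(w=3), 3(w=4), 4(w=3)
  3: 1(w=6), 2(w=4), 4(w=1), 5(w=2)
  4: 2(w=3), 3(w=1)
  5: 3(w=2)

Step 2: Apply Dijkstra's algorithm from vertex 2:
  Visit vertex 2 (distance=0)
    Update dist[1] = 3
    Update dist[3] = 4
    Update dist[4] = 3
  Visit vertex 1 (distance=3)

Step 3: Shortest path: 2 -> 1
Total weight: 3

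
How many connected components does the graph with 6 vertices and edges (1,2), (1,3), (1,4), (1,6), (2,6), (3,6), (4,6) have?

Step 1: Build adjacency list from edges:
  1: 2, 3, 4, 6
  2: 1, 6
  3: 1, 6
  4: 1, 6
  5: (none)
  6: 1, 2, 3, 4

Step 2: Run BFS/DFS from vertex 1:
  Visited: {1, 2, 3, 4, 6}
  Reached 5 of 6 vertices

Step 3: Only 5 of 6 vertices reached. Graph is disconnected.
Connected components: {1, 2, 3, 4, 6}, {5}
Number of connected components: 2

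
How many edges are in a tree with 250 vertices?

A tree on n vertices always has exactly n - 1 edges.
For n = 250: edges = 250 - 1 = 249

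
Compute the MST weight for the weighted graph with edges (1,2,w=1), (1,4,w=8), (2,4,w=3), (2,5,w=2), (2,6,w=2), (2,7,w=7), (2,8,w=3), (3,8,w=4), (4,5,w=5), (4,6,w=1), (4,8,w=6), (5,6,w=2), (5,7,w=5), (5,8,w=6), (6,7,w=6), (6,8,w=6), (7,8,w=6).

Apply Kruskal's algorithm (sort edges by weight, add if no cycle):

Sorted edges by weight:
  (1,2) w=1
  (4,6) w=1
  (2,5) w=2
  (2,6) w=2
  (5,6) w=2
  (2,4) w=3
  (2,8) w=3
  (3,8) w=4
  (4,5) w=5
  (5,7) w=5
  (4,8) w=6
  (5,8) w=6
  (6,7) w=6
  (6,8) w=6
  (7,8) w=6
  (2,7) w=7
  (1,4) w=8

Add edge (1,2) w=1 -- no cycle. Running total: 1
Add edge (4,6) w=1 -- no cycle. Running total: 2
Add edge (2,5) w=2 -- no cycle. Running total: 4
Add edge (2,6) w=2 -- no cycle. Running total: 6
Skip edge (5,6) w=2 -- would create cycle
Skip edge (2,4) w=3 -- would create cycle
Add edge (2,8) w=3 -- no cycle. Running total: 9
Add edge (3,8) w=4 -- no cycle. Running total: 13
Skip edge (4,5) w=5 -- would create cycle
Add edge (5,7) w=5 -- no cycle. Running total: 18

MST edges: (1,2,w=1), (4,6,w=1), (2,5,w=2), (2,6,w=2), (2,8,w=3), (3,8,w=4), (5,7,w=5)
Total MST weight: 1 + 1 + 2 + 2 + 3 + 4 + 5 = 18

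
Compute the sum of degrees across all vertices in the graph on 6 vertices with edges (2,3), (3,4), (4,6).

Step 1: Count edges incident to each vertex:
  deg(1) = 0 (neighbors: none)
  deg(2) = 1 (neighbors: 3)
  deg(3) = 2 (neighbors: 2, 4)
  deg(4) = 2 (neighbors: 3, 6)
  deg(5) = 0 (neighbors: none)
  deg(6) = 1 (neighbors: 4)

Step 2: Sum all degrees:
  0 + 1 + 2 + 2 + 0 + 1 = 6

Verification: sum of degrees = 2 * |E| = 2 * 3 = 6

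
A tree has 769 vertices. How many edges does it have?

A tree on n vertices always has exactly n - 1 edges.
For n = 769: edges = 769 - 1 = 768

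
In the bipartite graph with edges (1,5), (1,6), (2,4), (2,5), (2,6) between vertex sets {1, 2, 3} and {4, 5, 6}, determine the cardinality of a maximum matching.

Step 1: List the neighbors of each left vertex:
  1: 5, 6
  2: 4, 5, 6
  3: (none)

Step 2: Greedily match left vertices, then look for augmenting paths:
  Match 1 -- 5
  Match 2 -- 4
  No augmenting path remains.

Step 3: Verify this is maximum:
  Matching has size 2. The vertex set {1, 2} covers every edge and has size 2; any matching has at most one edge per cover vertex, so 2 is maximum (König's theorem).

Maximum matching: {(1,5), (2,4)}
Size: 2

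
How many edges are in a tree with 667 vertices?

A tree on n vertices always has exactly n - 1 edges.
For n = 667: edges = 667 - 1 = 666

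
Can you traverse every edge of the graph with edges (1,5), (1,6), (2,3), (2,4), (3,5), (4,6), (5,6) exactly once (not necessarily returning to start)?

Step 1: Find the degree of each vertex:
  deg(1) = 2
  deg(2) = 2
  deg(3) = 2
  deg(4) = 2
  deg(5) = 3
  deg(6) = 3

Step 2: Count vertices with odd degree:
  Odd-degree vertices: 5, 6 (2 total)

Step 3: Apply Euler's theorem:
  - Eulerian circuit exists iff graph is connected and all vertices have even degree
  - Eulerian path exists iff graph is connected and has 0 or 2 odd-degree vertices

Graph is connected with exactly 2 odd-degree vertices (5, 6).
Eulerian path exists (starting and ending at the odd-degree vertices), but no Eulerian circuit.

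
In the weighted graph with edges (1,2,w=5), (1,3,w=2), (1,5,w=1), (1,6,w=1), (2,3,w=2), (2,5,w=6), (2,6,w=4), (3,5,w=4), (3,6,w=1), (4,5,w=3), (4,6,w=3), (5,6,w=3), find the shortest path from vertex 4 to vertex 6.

Step 1: Build adjacency list with weights:
  1: 2(w=5), 3(w=2), 5(w=1), 6(w=1)
  2: 1(w=5), 3(w=2), 5(w=6), 6(w=4)
  3: 1(w=2), 2(w=2), 5(w=4), 6(w=1)
  4: 5(w=3), 6(w=3)
  5: 1(w=1), 2(w=6), 3(w=4), 4(w=3), 6(w=3)
  6: 1(w=1), 2(w=4), 3(w=1), 4(w=3), 5(w=3)

Step 2: Apply Dijkstra's algorithm from vertex 4:
  Visit vertex 4 (distance=0)
    Update dist[5] = 3
    Update dist[6] = 3
  Visit vertex 5 (distance=3)
    Update dist[1] = 4
    Update dist[2] = 9
    Update dist[3] = 7
  Visit vertex 6 (distance=3)
    Update dist[2] = 7
    Update dist[3] = 4

Step 3: Shortest path: 4 -> 6
Total weight: 3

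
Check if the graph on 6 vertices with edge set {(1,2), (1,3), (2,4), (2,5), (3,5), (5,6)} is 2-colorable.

Step 1: Attempt 2-coloring using BFS:
  Start at vertex 1, assign color 0
  Color vertex 2 with color 1 (neighbor of 1)
  Color vertex 3 with color 1 (neighbor of 1)
  Color vertex 4 with color 0 (neighbor of 2)
  Color vertex 5 with color 0 (neighbor of 2)
  Color vertex 6 with color 1 (neighbor of 5)

Step 2: 2-coloring succeeded. No conflicts found.
  Set A (color 0): {1, 4, 5}
  Set B (color 1): {2, 3, 6}

The graph is bipartite with partition {1, 4, 5}, {2, 3, 6}.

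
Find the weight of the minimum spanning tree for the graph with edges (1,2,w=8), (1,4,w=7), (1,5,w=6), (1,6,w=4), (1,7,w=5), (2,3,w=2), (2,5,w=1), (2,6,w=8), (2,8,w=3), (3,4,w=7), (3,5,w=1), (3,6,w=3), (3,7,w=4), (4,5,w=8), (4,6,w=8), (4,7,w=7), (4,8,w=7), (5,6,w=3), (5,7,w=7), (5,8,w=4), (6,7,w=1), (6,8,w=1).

Apply Kruskal's algorithm (sort edges by weight, add if no cycle):

Sorted edges by weight:
  (2,5) w=1
  (3,5) w=1
  (6,8) w=1
  (6,7) w=1
  (2,3) w=2
  (2,8) w=3
  (3,6) w=3
  (5,6) w=3
  (1,6) w=4
  (3,7) w=4
  (5,8) w=4
  (1,7) w=5
  (1,5) w=6
  (1,4) w=7
  (3,4) w=7
  (4,7) w=7
  (4,8) w=7
  (5,7) w=7
  (1,2) w=8
  (2,6) w=8
  (4,5) w=8
  (4,6) w=8

Add edge (2,5) w=1 -- no cycle. Running total: 1
Add edge (3,5) w=1 -- no cycle. Running total: 2
Add edge (6,8) w=1 -- no cycle. Running total: 3
Add edge (6,7) w=1 -- no cycle. Running total: 4
Skip edge (2,3) w=2 -- would create cycle
Add edge (2,8) w=3 -- no cycle. Running total: 7
Skip edge (3,6) w=3 -- would create cycle
Skip edge (5,6) w=3 -- would create cycle
Add edge (1,6) w=4 -- no cycle. Running total: 11
Skip edge (3,7) w=4 -- would create cycle
Skip edge (5,8) w=4 -- would create cycle
Skip edge (1,7) w=5 -- would create cycle
Skip edge (1,5) w=6 -- would create cycle
Add edge (1,4) w=7 -- no cycle. Running total: 18

MST edges: (2,5,w=1), (3,5,w=1), (6,8,w=1), (6,7,w=1), (2,8,w=3), (1,6,w=4), (1,4,w=7)
Total MST weight: 1 + 1 + 1 + 1 + 3 + 4 + 7 = 18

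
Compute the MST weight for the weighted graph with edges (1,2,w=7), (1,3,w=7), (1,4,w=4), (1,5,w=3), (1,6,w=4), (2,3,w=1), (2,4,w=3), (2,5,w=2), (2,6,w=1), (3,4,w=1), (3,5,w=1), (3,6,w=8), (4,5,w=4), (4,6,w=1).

Apply Kruskal's algorithm (sort edges by weight, add if no cycle):

Sorted edges by weight:
  (2,3) w=1
  (2,6) w=1
  (3,5) w=1
  (3,4) w=1
  (4,6) w=1
  (2,5) w=2
  (1,5) w=3
  (2,4) w=3
  (1,6) w=4
  (1,4) w=4
  (4,5) w=4
  (1,2) w=7
  (1,3) w=7
  (3,6) w=8

Add edge (2,3) w=1 -- no cycle. Running total: 1
Add edge (2,6) w=1 -- no cycle. Running total: 2
Add edge (3,5) w=1 -- no cycle. Running total: 3
Add edge (3,4) w=1 -- no cycle. Running total: 4
Skip edge (4,6) w=1 -- would create cycle
Skip edge (2,5) w=2 -- would create cycle
Add edge (1,5) w=3 -- no cycle. Running total: 7

MST edges: (2,3,w=1), (2,6,w=1), (3,5,w=1), (3,4,w=1), (1,5,w=3)
Total MST weight: 1 + 1 + 1 + 1 + 3 = 7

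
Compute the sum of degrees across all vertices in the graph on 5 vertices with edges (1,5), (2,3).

Step 1: Count edges incident to each vertex:
  deg(1) = 1 (neighbors: 5)
  deg(2) = 1 (neighbors: 3)
  deg(3) = 1 (neighbors: 2)
  deg(4) = 0 (neighbors: none)
  deg(5) = 1 (neighbors: 1)

Step 2: Sum all degrees:
  1 + 1 + 1 + 0 + 1 = 4

Verification: sum of degrees = 2 * |E| = 2 * 2 = 4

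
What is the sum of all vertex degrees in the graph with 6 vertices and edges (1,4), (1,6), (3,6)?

Step 1: Count edges incident to each vertex:
  deg(1) = 2 (neighbors: 4, 6)
  deg(2) = 0 (neighbors: none)
  deg(3) = 1 (neighbors: 6)
  deg(4) = 1 (neighbors: 1)
  deg(5) = 0 (neighbors: none)
  deg(6) = 2 (neighbors: 1, 3)

Step 2: Sum all degrees:
  2 + 0 + 1 + 1 + 0 + 2 = 6

Verification: sum of degrees = 2 * |E| = 2 * 3 = 6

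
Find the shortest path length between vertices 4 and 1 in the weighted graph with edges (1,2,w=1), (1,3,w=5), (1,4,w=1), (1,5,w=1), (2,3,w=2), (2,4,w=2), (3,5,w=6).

Step 1: Build adjacency list with weights:
  1: 2(w=1), 3(w=5), 4(w=1), 5(w=1)
  2: 1(w=1), 3(w=2), 4(w=2)
  3: 1(w=5), 2(w=2), 5(w=6)
  4: 1(w=1), 2(w=2)
  5: 1(w=1), 3(w=6)

Step 2: Apply Dijkstra's algorithm from vertex 4:
  Visit vertex 4 (distance=0)
    Update dist[1] = 1
    Update dist[2] = 2
  Visit vertex 1 (distance=1)
    Update dist[3] = 6
    Update dist[5] = 2

Step 3: Shortest path: 4 -> 1
Total weight: 1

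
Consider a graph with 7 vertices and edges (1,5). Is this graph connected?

Step 1: Build adjacency list from edges:
  1: 5
  2: (none)
  3: (none)
  4: (none)
  5: 1
  6: (none)
  7: (none)

Step 2: Run BFS/DFS from vertex 1:
  Visited: {1, 5}
  Reached 2 of 7 vertices

Step 3: Only 2 of 7 vertices reached. Graph is disconnected.
Connected components: {1, 5}, {2}, {3}, {4}, {6}, {7}
Answer: No, the graph is not connected (6 components).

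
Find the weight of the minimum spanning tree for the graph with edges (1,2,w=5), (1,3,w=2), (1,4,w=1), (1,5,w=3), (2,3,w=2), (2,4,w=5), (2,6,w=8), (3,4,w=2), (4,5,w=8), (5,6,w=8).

Apply Kruskal's algorithm (sort edges by weight, add if no cycle):

Sorted edges by weight:
  (1,4) w=1
  (1,3) w=2
  (2,3) w=2
  (3,4) w=2
  (1,5) w=3
  (1,2) w=5
  (2,4) w=5
  (2,6) w=8
  (4,5) w=8
  (5,6) w=8

Add edge (1,4) w=1 -- no cycle. Running total: 1
Add edge (1,3) w=2 -- no cycle. Running total: 3
Add edge (2,3) w=2 -- no cycle. Running total: 5
Skip edge (3,4) w=2 -- would create cycle
Add edge (1,5) w=3 -- no cycle. Running total: 8
Skip edge (1,2) w=5 -- would create cycle
Skip edge (2,4) w=5 -- would create cycle
Add edge (2,6) w=8 -- no cycle. Running total: 16

MST edges: (1,4,w=1), (1,3,w=2), (2,3,w=2), (1,5,w=3), (2,6,w=8)
Total MST weight: 1 + 2 + 2 + 3 + 8 = 16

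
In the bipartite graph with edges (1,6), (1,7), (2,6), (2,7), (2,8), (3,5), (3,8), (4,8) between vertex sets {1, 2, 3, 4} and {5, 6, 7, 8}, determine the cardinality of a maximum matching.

Step 1: List the neighbors of each left vertex:
  1: 6, 7
  2: 6, 7, 8
  3: 5, 8
  4: 8

Step 2: Greedily match left vertices, then look for augmenting paths:
  Match 1 -- 6
  Match 2 -- 7
  Match 3 -- 5
  Match 4 -- 8
  No augmenting path remains.

Step 3: Verify this is maximum:
  Matching size 4 = min(|L|, |R|) = min(4, 4), which is an upper bound, so this matching is maximum.

Maximum matching: {(1,6), (2,7), (3,5), (4,8)}
Size: 4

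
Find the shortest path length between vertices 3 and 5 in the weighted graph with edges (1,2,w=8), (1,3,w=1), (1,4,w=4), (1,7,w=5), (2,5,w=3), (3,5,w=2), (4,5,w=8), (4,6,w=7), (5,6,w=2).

Step 1: Build adjacency list with weights:
  1: 2(w=8), 3(w=1), 4(w=4), 7(w=5)
  2: 1(w=8), 5(w=3)
  3: 1(w=1), 5(w=2)
  4: 1(w=4), 5(w=8), 6(w=7)
  5: 2(w=3), 3(w=2), 4(w=8), 6(w=2)
  6: 4(w=7), 5(w=2)
  7: 1(w=5)

Step 2: Apply Dijkstra's algorithm from vertex 3:
  Visit vertex 3 (distance=0)
    Update dist[1] = 1
    Update dist[5] = 2
  Visit vertex 1 (distance=1)
    Update dist[2] = 9
    Update dist[4] = 5
    Update dist[7] = 6
  Visit vertex 5 (distance=2)
    Update dist[2] = 5
    Update dist[6] = 4

Step 3: Shortest path: 3 -> 5
Total weight: 2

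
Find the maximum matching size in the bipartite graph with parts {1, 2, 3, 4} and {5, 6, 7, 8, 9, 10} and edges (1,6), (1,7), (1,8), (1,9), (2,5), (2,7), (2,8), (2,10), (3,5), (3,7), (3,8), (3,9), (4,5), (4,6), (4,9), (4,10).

Step 1: List the neighbors of each left vertex:
  1: 6, 7, 8, 9
  2: 5, 7, 8, 10
  3: 5, 7, 8, 9
  4: 5, 6, 9, 10

Step 2: Greedily match left vertices, then look for augmenting paths:
  Match 1 -- 6
  Match 2 -- 5
  Match 3 -- 7
  Match 4 -- 9
  No augmenting path remains.

Step 3: Verify this is maximum:
  Matching size 4 = min(|L|, |R|) = min(4, 6), which is an upper bound, so this matching is maximum.

Maximum matching: {(1,6), (2,5), (3,7), (4,9)}
Size: 4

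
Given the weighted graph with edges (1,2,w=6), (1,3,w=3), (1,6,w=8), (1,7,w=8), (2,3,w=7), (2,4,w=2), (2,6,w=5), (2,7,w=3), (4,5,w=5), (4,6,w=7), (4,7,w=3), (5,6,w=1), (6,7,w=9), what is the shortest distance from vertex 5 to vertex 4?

Step 1: Build adjacency list with weights:
  1: 2(w=6), 3(w=3), 6(w=8), 7(w=8)
  2: 1(w=6), 3(w=7), 4(w=2), 6(w=5), 7(w=3)
  3: 1(w=3), 2(w=7)
  4: 2(w=2), 5(w=5), 6(w=7), 7(w=3)
  5: 4(w=5), 6(w=1)
  6: 1(w=8), 2(w=5), 4(w=7), 5(w=1), 7(w=9)
  7: 1(w=8), 2(w=3), 4(w=3), 6(w=9)

Step 2: Apply Dijkstra's algorithm from vertex 5:
  Visit vertex 5 (distance=0)
    Update dist[4] = 5
    Update dist[6] = 1
  Visit vertex 6 (distance=1)
    Update dist[1] = 9
    Update dist[2] = 6
    Update dist[7] = 10
  Visit vertex 4 (distance=5)
    Update dist[7] = 8

Step 3: Shortest path: 5 -> 4
Total weight: 5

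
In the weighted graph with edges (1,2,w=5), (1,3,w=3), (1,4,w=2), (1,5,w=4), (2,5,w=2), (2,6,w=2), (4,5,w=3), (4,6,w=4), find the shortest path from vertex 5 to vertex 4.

Step 1: Build adjacency list with weights:
  1: 2(w=5), 3(w=3), 4(w=2), 5(w=4)
  2: 1(w=5), 5(w=2), 6(w=2)
  3: 1(w=3)
  4: 1(w=2), 5(w=3), 6(w=4)
  5: 1(w=4), 2(w=2), 4(w=3)
  6: 2(w=2), 4(w=4)

Step 2: Apply Dijkstra's algorithm from vertex 5:
  Visit vertex 5 (distance=0)
    Update dist[1] = 4
    Update dist[2] = 2
    Update dist[4] = 3
  Visit vertex 2 (distance=2)
    Update dist[6] = 4
  Visit vertex 4 (distance=3)

Step 3: Shortest path: 5 -> 4
Total weight: 3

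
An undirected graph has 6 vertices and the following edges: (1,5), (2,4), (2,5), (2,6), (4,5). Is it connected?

Step 1: Build adjacency list from edges:
  1: 5
  2: 4, 5, 6
  3: (none)
  4: 2, 5
  5: 1, 2, 4
  6: 2

Step 2: Run BFS/DFS from vertex 1:
  Visited: {1, 5, 2, 4, 6}
  Reached 5 of 6 vertices

Step 3: Only 5 of 6 vertices reached. Graph is disconnected.
Connected components: {1, 2, 4, 5, 6}, {3}
Answer: No, the graph is not connected (2 components).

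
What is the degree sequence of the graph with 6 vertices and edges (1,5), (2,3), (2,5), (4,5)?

Step 1: Count edges incident to each vertex:
  deg(1) = 1 (neighbors: 5)
  deg(2) = 2 (neighbors: 3, 5)
  deg(3) = 1 (neighbors: 2)
  deg(4) = 1 (neighbors: 5)
  deg(5) = 3 (neighbors: 1, 2, 4)
  deg(6) = 0 (neighbors: none)

Step 2: Sort degrees in non-increasing order:
  Degrees: [1, 2, 1, 1, 3, 0] -> sorted: [3, 2, 1, 1, 1, 0]

Degree sequence: [3, 2, 1, 1, 1, 0]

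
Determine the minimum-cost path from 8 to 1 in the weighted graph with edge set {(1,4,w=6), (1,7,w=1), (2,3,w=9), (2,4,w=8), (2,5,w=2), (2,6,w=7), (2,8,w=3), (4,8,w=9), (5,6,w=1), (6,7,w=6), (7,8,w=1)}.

Step 1: Build adjacency list with weights:
  1: 4(w=6), 7(w=1)
  2: 3(w=9), 4(w=8), 5(w=2), 6(w=7), 8(w=3)
  3: 2(w=9)
  4: 1(w=6), 2(w=8), 8(w=9)
  5: 2(w=2), 6(w=1)
  6: 2(w=7), 5(w=1), 7(w=6)
  7: 1(w=1), 6(w=6), 8(w=1)
  8: 2(w=3), 4(w=9), 7(w=1)

Step 2: Apply Dijkstra's algorithm from vertex 8:
  Visit vertex 8 (distance=0)
    Update dist[2] = 3
    Update dist[4] = 9
    Update dist[7] = 1
  Visit vertex 7 (distance=1)
    Update dist[1] = 2
    Update dist[6] = 7
  Visit vertex 1 (distance=2)
    Update dist[4] = 8

Step 3: Shortest path: 8 -> 7 -> 1
Total weight: 1 + 1 = 2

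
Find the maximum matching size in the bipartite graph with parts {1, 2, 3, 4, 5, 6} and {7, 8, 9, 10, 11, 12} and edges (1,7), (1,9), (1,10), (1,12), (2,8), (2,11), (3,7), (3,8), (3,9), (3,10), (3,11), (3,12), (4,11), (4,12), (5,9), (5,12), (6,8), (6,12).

Step 1: List the neighbors of each left vertex:
  1: 7, 9, 10, 12
  2: 8, 11
  3: 7, 8, 9, 10, 11, 12
  4: 11, 12
  5: 9, 12
  6: 8, 12

Step 2: Greedily match left vertices, then look for augmenting paths:
  Match 1 -- 7
  Match 2 -- 8
  Match 3 -- 10
  Match 4 -- 11
  Match 5 -- 9
  Match 6 -- 12
  No augmenting path remains.

Step 3: Verify this is maximum:
  Matching size 6 = min(|L|, |R|) = min(6, 6), which is an upper bound, so this matching is maximum.

Maximum matching: {(1,7), (2,8), (3,10), (4,11), (5,9), (6,12)}
Size: 6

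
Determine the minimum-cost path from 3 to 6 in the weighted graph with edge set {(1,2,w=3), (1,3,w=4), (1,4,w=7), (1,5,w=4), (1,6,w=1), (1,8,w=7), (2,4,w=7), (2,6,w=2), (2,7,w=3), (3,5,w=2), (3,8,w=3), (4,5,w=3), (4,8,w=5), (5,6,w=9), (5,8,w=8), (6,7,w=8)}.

Step 1: Build adjacency list with weights:
  1: 2(w=3), 3(w=4), 4(w=7), 5(w=4), 6(w=1), 8(w=7)
  2: 1(w=3), 4(w=7), 6(w=2), 7(w=3)
  3: 1(w=4), 5(w=2), 8(w=3)
  4: 1(w=7), 2(w=7), 5(w=3), 8(w=5)
  5: 1(w=4), 3(w=2), 4(w=3), 6(w=9), 8(w=8)
  6: 1(w=1), 2(w=2), 5(w=9), 7(w=8)
  7: 2(w=3), 6(w=8)
  8: 1(w=7), 3(w=3), 4(w=5), 5(w=8)

Step 2: Apply Dijkstra's algorithm from vertex 3:
  Visit vertex 3 (distance=0)
    Update dist[1] = 4
    Update dist[5] = 2
    Update dist[8] = 3
  Visit vertex 5 (distance=2)
    Update dist[4] = 5
    Update dist[6] = 11
  Visit vertex 8 (distance=3)
  Visit vertex 1 (distance=4)
    Update dist[2] = 7
    Update dist[6] = 5
  Visit vertex 4 (distance=5)
  Visit vertex 6 (distance=5)
    Update dist[7] = 13

Step 3: Shortest path: 3 -> 1 -> 6
Total weight: 4 + 1 = 5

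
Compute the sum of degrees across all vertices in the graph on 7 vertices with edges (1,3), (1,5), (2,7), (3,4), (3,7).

Step 1: Count edges incident to each vertex:
  deg(1) = 2 (neighbors: 3, 5)
  deg(2) = 1 (neighbors: 7)
  deg(3) = 3 (neighbors: 1, 4, 7)
  deg(4) = 1 (neighbors: 3)
  deg(5) = 1 (neighbors: 1)
  deg(6) = 0 (neighbors: none)
  deg(7) = 2 (neighbors: 2, 3)

Step 2: Sum all degrees:
  2 + 1 + 3 + 1 + 1 + 0 + 2 = 10

Verification: sum of degrees = 2 * |E| = 2 * 5 = 10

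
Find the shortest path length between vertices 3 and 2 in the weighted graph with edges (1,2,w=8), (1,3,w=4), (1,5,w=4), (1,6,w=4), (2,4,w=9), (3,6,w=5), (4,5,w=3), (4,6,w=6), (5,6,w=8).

Step 1: Build adjacency list with weights:
  1: 2(w=8), 3(w=4), 5(w=4), 6(w=4)
  2: 1(w=8), 4(w=9)
  3: 1(w=4), 6(w=5)
  4: 2(w=9), 5(w=3), 6(w=6)
  5: 1(w=4), 4(w=3), 6(w=8)
  6: 1(w=4), 3(w=5), 4(w=6), 5(w=8)

Step 2: Apply Dijkstra's algorithm from vertex 3:
  Visit vertex 3 (distance=0)
    Update dist[1] = 4
    Update dist[6] = 5
  Visit vertex 1 (distance=4)
    Update dist[2] = 12
    Update dist[5] = 8
  Visit vertex 6 (distance=5)
    Update dist[4] = 11
  Visit vertex 5 (distance=8)
  Visit vertex 4 (distance=11)
  Visit vertex 2 (distance=12)

Step 3: Shortest path: 3 -> 1 -> 2
Total weight: 4 + 8 = 12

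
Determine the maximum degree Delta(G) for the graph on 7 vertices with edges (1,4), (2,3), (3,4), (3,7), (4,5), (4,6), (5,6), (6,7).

Step 1: Count edges incident to each vertex:
  deg(1) = 1 (neighbors: 4)
  deg(2) = 1 (neighbors: 3)
  deg(3) = 3 (neighbors: 2, 4, 7)
  deg(4) = 4 (neighbors: 1, 3, 5, 6)
  deg(5) = 2 (neighbors: 4, 6)
  deg(6) = 3 (neighbors: 4, 5, 7)
  deg(7) = 2 (neighbors: 3, 6)

Step 2: Find maximum:
  max(1, 1, 3, 4, 2, 3, 2) = 4 (vertex 4)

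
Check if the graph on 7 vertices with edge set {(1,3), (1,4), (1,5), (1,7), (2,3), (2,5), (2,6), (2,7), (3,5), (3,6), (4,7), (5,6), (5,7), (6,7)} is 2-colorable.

Step 1: Attempt 2-coloring using BFS:
  Start at vertex 1, assign color 0
  Color vertex 3 with color 1 (neighbor of 1)
  Color vertex 4 with color 1 (neighbor of 1)
  Color vertex 5 with color 1 (neighbor of 1)
  Color vertex 7 with color 1 (neighbor of 1)
  Color vertex 2 with color 0 (neighbor of 3)

Step 2: Conflict found! Vertices 3 and 5 are adjacent but have the same color.
This means the graph contains an odd cycle.

The graph is NOT bipartite.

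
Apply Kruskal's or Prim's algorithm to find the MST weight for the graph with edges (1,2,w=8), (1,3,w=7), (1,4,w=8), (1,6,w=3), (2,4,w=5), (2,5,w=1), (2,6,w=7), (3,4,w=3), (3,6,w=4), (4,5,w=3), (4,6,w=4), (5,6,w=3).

Apply Kruskal's algorithm (sort edges by weight, add if no cycle):

Sorted edges by weight:
  (2,5) w=1
  (1,6) w=3
  (3,4) w=3
  (4,5) w=3
  (5,6) w=3
  (3,6) w=4
  (4,6) w=4
  (2,4) w=5
  (1,3) w=7
  (2,6) w=7
  (1,2) w=8
  (1,4) w=8

Add edge (2,5) w=1 -- no cycle. Running total: 1
Add edge (1,6) w=3 -- no cycle. Running total: 4
Add edge (3,4) w=3 -- no cycle. Running total: 7
Add edge (4,5) w=3 -- no cycle. Running total: 10
Add edge (5,6) w=3 -- no cycle. Running total: 13

MST edges: (2,5,w=1), (1,6,w=3), (3,4,w=3), (4,5,w=3), (5,6,w=3)
Total MST weight: 1 + 3 + 3 + 3 + 3 = 13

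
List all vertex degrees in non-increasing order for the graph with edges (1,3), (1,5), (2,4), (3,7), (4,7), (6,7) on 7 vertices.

Step 1: Count edges incident to each vertex:
  deg(1) = 2 (neighbors: 3, 5)
  deg(2) = 1 (neighbors: 4)
  deg(3) = 2 (neighbors: 1, 7)
  deg(4) = 2 (neighbors: 2, 7)
  deg(5) = 1 (neighbors: 1)
  deg(6) = 1 (neighbors: 7)
  deg(7) = 3 (neighbors: 3, 4, 6)

Step 2: Sort degrees in non-increasing order:
  Degrees: [2, 1, 2, 2, 1, 1, 3] -> sorted: [3, 2, 2, 2, 1, 1, 1]

Degree sequence: [3, 2, 2, 2, 1, 1, 1]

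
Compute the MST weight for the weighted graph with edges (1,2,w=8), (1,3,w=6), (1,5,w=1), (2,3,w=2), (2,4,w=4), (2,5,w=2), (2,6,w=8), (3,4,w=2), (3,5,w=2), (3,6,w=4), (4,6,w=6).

Apply Kruskal's algorithm (sort edges by weight, add if no cycle):

Sorted edges by weight:
  (1,5) w=1
  (2,5) w=2
  (2,3) w=2
  (3,4) w=2
  (3,5) w=2
  (2,4) w=4
  (3,6) w=4
  (1,3) w=6
  (4,6) w=6
  (1,2) w=8
  (2,6) w=8

Add edge (1,5) w=1 -- no cycle. Running total: 1
Add edge (2,5) w=2 -- no cycle. Running total: 3
Add edge (2,3) w=2 -- no cycle. Running total: 5
Add edge (3,4) w=2 -- no cycle. Running total: 7
Skip edge (3,5) w=2 -- would create cycle
Skip edge (2,4) w=4 -- would create cycle
Add edge (3,6) w=4 -- no cycle. Running total: 11

MST edges: (1,5,w=1), (2,5,w=2), (2,3,w=2), (3,4,w=2), (3,6,w=4)
Total MST weight: 1 + 2 + 2 + 2 + 4 = 11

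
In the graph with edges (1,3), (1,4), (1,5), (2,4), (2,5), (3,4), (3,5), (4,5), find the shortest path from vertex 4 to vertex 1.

Step 1: Build adjacency list:
  1: 3, 4, 5
  2: 4, 5
  3: 1, 4, 5
  4: 1, 2, 3, 5
  5: 1, 2, 3, 4

Step 2: BFS from vertex 4 to find shortest path to 1:
  vertex 1 reached at distance 1

Step 3: Shortest path: 4 -> 1
Path length: 1 edge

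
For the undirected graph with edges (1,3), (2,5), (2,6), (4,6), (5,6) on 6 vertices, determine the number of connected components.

Step 1: Build adjacency list from edges:
  1: 3
  2: 5, 6
  3: 1
  4: 6
  5: 2, 6
  6: 2, 4, 5

Step 2: Run BFS/DFS from vertex 1:
  Visited: {1, 3}
  Reached 2 of 6 vertices

Step 3: Only 2 of 6 vertices reached. Graph is disconnected.
Connected components: {1, 3}, {2, 4, 5, 6}
Number of connected components: 2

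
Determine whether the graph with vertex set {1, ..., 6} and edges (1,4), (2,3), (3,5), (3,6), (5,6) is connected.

Step 1: Build adjacency list from edges:
  1: 4
  2: 3
  3: 2, 5, 6
  4: 1
  5: 3, 6
  6: 3, 5

Step 2: Run BFS/DFS from vertex 1:
  Visited: {1, 4}
  Reached 2 of 6 vertices

Step 3: Only 2 of 6 vertices reached. Graph is disconnected.
Connected components: {1, 4}, {2, 3, 5, 6}
Answer: No, the graph is not connected (2 components).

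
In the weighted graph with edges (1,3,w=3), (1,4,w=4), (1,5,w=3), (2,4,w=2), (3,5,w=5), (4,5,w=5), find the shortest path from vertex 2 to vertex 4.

Step 1: Build adjacency list with weights:
  1: 3(w=3), 4(w=4), 5(w=3)
  2: 4(w=2)
  3: 1(w=3), 5(w=5)
  4: 1(w=4), 2(w=2), 5(w=5)
  5: 1(w=3), 3(w=5), 4(w=5)

Step 2: Apply Dijkstra's algorithm from vertex 2:
  Visit vertex 2 (distance=0)
    Update dist[4] = 2
  Visit vertex 4 (distance=2)
    Update dist[1] = 6
    Update dist[5] = 7

Step 3: Shortest path: 2 -> 4
Total weight: 2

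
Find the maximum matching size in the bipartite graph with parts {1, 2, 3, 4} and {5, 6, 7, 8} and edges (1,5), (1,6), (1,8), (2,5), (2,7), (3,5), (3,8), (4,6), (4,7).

Step 1: List the neighbors of each left vertex:
  1: 5, 6, 8
  2: 5, 7
  3: 5, 8
  4: 6, 7

Step 2: Greedily match left vertices, then look for augmenting paths:
  Match 1 -- 5
  Match 2 -- 7
  Match 3 -- 8
  Match 4 -- 6
  No augmenting path remains.

Step 3: Verify this is maximum:
  Matching size 4 = min(|L|, |R|) = min(4, 4), which is an upper bound, so this matching is maximum.

Maximum matching: {(1,5), (2,7), (3,8), (4,6)}
Size: 4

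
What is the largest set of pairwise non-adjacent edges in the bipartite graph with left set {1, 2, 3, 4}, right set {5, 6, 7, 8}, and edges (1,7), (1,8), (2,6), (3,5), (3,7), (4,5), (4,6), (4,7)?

Step 1: List the neighbors of each left vertex:
  1: 7, 8
  2: 6
  3: 5, 7
  4: 5, 6, 7

Step 2: Greedily match left vertices, then look for augmenting paths:
  Match 1 -- 8
  Match 2 -- 6
  Match 3 -- 5
  Match 4 -- 7
  No augmenting path remains.

Step 3: Verify this is maximum:
  Matching size 4 = min(|L|, |R|) = min(4, 4), which is an upper bound, so this matching is maximum.

Maximum matching: {(1,8), (2,6), (3,5), (4,7)}
Size: 4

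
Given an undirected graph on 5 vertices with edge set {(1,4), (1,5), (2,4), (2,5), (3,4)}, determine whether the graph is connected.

Step 1: Build adjacency list from edges:
  1: 4, 5
  2: 4, 5
  3: 4
  4: 1, 2, 3
  5: 1, 2

Step 2: Run BFS/DFS from vertex 1:
  Visited: {1, 4, 5, 2, 3}
  Reached 5 of 5 vertices

Step 3: All 5 vertices reached from vertex 1, so the graph is connected.
Answer: Yes, the graph is connected.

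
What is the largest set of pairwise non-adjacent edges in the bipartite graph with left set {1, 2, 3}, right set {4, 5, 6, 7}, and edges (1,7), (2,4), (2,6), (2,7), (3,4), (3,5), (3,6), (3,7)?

Step 1: List the neighbors of each left vertex:
  1: 7
  2: 4, 6, 7
  3: 4, 5, 6, 7

Step 2: Greedily match left vertices, then look for augmenting paths:
  Match 1 -- 7
  Match 2 -- 4
  Match 3 -- 5
  No augmenting path remains.

Step 3: Verify this is maximum:
  Matching size 3 = min(|L|, |R|) = min(3, 4), which is an upper bound, so this matching is maximum.

Maximum matching: {(1,7), (2,4), (3,5)}
Size: 3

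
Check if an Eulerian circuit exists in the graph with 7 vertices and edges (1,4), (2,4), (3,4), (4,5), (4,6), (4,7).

Step 1: Find the degree of each vertex:
  deg(1) = 1
  deg(2) = 1
  deg(3) = 1
  deg(4) = 6
  deg(5) = 1
  deg(6) = 1
  deg(7) = 1

Step 2: Count vertices with odd degree:
  Odd-degree vertices: 1, 2, 3, 5, 6, 7 (6 total)

Step 3: Apply Euler's theorem:
  - Eulerian circuit exists iff graph is connected and all vertices have even degree
  - Eulerian path exists iff graph is connected and has 0 or 2 odd-degree vertices

Graph has 6 odd-degree vertices (need 0 or 2).
Neither Eulerian path nor Eulerian circuit exists.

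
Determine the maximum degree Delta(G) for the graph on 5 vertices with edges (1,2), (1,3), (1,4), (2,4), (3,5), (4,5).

Step 1: Count edges incident to each vertex:
  deg(1) = 3 (neighbors: 2, 3, 4)
  deg(2) = 2 (neighbors: 1, 4)
  deg(3) = 2 (neighbors: 1, 5)
  deg(4) = 3 (neighbors: 1, 2, 5)
  deg(5) = 2 (neighbors: 3, 4)

Step 2: Find maximum:
  max(3, 2, 2, 3, 2) = 3 (vertex 1)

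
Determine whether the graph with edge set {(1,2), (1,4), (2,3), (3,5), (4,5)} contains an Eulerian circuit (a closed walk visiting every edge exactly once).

Step 1: Find the degree of each vertex:
  deg(1) = 2
  deg(2) = 2
  deg(3) = 2
  deg(4) = 2
  deg(5) = 2

Step 2: Count vertices with odd degree:
  All vertices have even degree (0 odd-degree vertices)

Step 3: Apply Euler's theorem:
  - Eulerian circuit exists iff graph is connected and all vertices have even degree
  - Eulerian path exists iff graph is connected and has 0 or 2 odd-degree vertices

Graph is connected with 0 odd-degree vertices.
Both Eulerian circuit and Eulerian path exist.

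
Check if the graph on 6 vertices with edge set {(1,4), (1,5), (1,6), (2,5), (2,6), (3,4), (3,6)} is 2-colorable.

Step 1: Attempt 2-coloring using BFS:
  Start at vertex 1, assign color 0
  Color vertex 4 with color 1 (neighbor of 1)
  Color vertex 5 with color 1 (neighbor of 1)
  Color vertex 6 with color 1 (neighbor of 1)
  Color vertex 3 with color 0 (neighbor of 4)
  Color vertex 2 with color 0 (neighbor of 5)

Step 2: 2-coloring succeeded. No conflicts found.
  Set A (color 0): {1, 2, 3}
  Set B (color 1): {4, 5, 6}

The graph is bipartite with partition {1, 2, 3}, {4, 5, 6}.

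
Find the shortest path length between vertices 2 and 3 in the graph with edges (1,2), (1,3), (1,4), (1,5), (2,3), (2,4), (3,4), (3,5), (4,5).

Step 1: Build adjacency list:
  1: 2, 3, 4, 5
  2: 1, 3, 4
  3: 1, 2, 4, 5
  4: 1, 2, 3, 5
  5: 1, 3, 4

Step 2: BFS from vertex 2 to find shortest path to 3:
  vertex 1 reached at distance 1
  vertex 3 reached at distance 1

Step 3: Shortest path: 2 -> 3
Path length: 1 edge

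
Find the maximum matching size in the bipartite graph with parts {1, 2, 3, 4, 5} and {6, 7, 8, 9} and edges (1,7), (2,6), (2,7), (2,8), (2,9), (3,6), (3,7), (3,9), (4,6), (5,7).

Step 1: List the neighbors of each left vertex:
  1: 7
  2: 6, 7, 8, 9
  3: 6, 7, 9
  4: 6
  5: 7

Step 2: Greedily match left vertices, then look for augmenting paths:
  Match 1 -- 7
  Match 2 -- 8
  Match 3 -- 9
  Match 4 -- 6
  No augmenting path remains.

Step 3: Verify this is maximum:
  Matching size 4 = min(|L|, |R|) = min(5, 4), which is an upper bound, so this matching is maximum.

Maximum matching: {(1,7), (2,8), (3,9), (4,6)}
Size: 4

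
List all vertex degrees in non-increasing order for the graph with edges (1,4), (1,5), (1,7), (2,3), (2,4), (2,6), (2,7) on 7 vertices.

Step 1: Count edges incident to each vertex:
  deg(1) = 3 (neighbors: 4, 5, 7)
  deg(2) = 4 (neighbors: 3, 4, 6, 7)
  deg(3) = 1 (neighbors: 2)
  deg(4) = 2 (neighbors: 1, 2)
  deg(5) = 1 (neighbors: 1)
  deg(6) = 1 (neighbors: 2)
  deg(7) = 2 (neighbors: 1, 2)

Step 2: Sort degrees in non-increasing order:
  Degrees: [3, 4, 1, 2, 1, 1, 2] -> sorted: [4, 3, 2, 2, 1, 1, 1]

Degree sequence: [4, 3, 2, 2, 1, 1, 1]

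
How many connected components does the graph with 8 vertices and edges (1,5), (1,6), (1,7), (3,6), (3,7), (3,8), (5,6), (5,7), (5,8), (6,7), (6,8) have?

Step 1: Build adjacency list from edges:
  1: 5, 6, 7
  2: (none)
  3: 6, 7, 8
  4: (none)
  5: 1, 6, 7, 8
  6: 1, 3, 5, 7, 8
  7: 1, 3, 5, 6
  8: 3, 5, 6

Step 2: Run BFS/DFS from vertex 1:
  Visited: {1, 5, 6, 7, 8, 3}
  Reached 6 of 8 vertices

Step 3: Only 6 of 8 vertices reached. Graph is disconnected.
Connected components: {1, 3, 5, 6, 7, 8}, {2}, {4}
Number of connected components: 3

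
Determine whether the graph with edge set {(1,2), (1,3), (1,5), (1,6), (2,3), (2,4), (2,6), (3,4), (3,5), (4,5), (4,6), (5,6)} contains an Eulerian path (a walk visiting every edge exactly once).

Step 1: Find the degree of each vertex:
  deg(1) = 4
  deg(2) = 4
  deg(3) = 4
  deg(4) = 4
  deg(5) = 4
  deg(6) = 4

Step 2: Count vertices with odd degree:
  All vertices have even degree (0 odd-degree vertices)

Step 3: Apply Euler's theorem:
  - Eulerian circuit exists iff graph is connected and all vertices have even degree
  - Eulerian path exists iff graph is connected and has 0 or 2 odd-degree vertices

Graph is connected with 0 odd-degree vertices.
Both Eulerian circuit and Eulerian path exist.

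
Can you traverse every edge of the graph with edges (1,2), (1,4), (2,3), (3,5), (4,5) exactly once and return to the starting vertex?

Step 1: Find the degree of each vertex:
  deg(1) = 2
  deg(2) = 2
  deg(3) = 2
  deg(4) = 2
  deg(5) = 2

Step 2: Count vertices with odd degree:
  All vertices have even degree (0 odd-degree vertices)

Step 3: Apply Euler's theorem:
  - Eulerian circuit exists iff graph is connected and all vertices have even degree
  - Eulerian path exists iff graph is connected and has 0 or 2 odd-degree vertices

Graph is connected with 0 odd-degree vertices.
Both Eulerian circuit and Eulerian path exist.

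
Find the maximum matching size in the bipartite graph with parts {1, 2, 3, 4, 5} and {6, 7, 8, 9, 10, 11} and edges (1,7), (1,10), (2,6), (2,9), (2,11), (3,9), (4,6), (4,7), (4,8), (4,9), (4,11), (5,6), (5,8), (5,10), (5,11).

Step 1: List the neighbors of each left vertex:
  1: 7, 10
  2: 6, 9, 11
  3: 9
  4: 6, 7, 8, 9, 11
  5: 6, 8, 10, 11

Step 2: Greedily match left vertices, then look for augmenting paths:
  Match 1 -- 7
  Match 2 -- 6
  Match 3 -- 9
  Match 4 -- 8
  Match 5 -- 10
  No augmenting path remains.

Step 3: Verify this is maximum:
  Matching size 5 = min(|L|, |R|) = min(5, 6), which is an upper bound, so this matching is maximum.

Maximum matching: {(1,7), (2,6), (3,9), (4,8), (5,10)}
Size: 5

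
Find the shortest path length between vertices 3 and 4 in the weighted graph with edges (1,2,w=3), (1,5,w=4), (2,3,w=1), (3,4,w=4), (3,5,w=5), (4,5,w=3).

Step 1: Build adjacency list with weights:
  1: 2(w=3), 5(w=4)
  2: 1(w=3), 3(w=1)
  3: 2(w=1), 4(w=4), 5(w=5)
  4: 3(w=4), 5(w=3)
  5: 1(w=4), 3(w=5), 4(w=3)

Step 2: Apply Dijkstra's algorithm from vertex 3:
  Visit vertex 3 (distance=0)
    Update dist[2] = 1
    Update dist[4] = 4
    Update dist[5] = 5
  Visit vertex 2 (distance=1)
    Update dist[1] = 4
  Visit vertex 1 (distance=4)
  Visit vertex 4 (distance=4)

Step 3: Shortest path: 3 -> 4
Total weight: 4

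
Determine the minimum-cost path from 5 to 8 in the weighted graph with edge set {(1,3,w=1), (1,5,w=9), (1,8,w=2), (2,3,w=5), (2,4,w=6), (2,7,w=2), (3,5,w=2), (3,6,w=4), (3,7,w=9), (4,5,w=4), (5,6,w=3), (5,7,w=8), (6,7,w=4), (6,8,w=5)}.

Step 1: Build adjacency list with weights:
  1: 3(w=1), 5(w=9), 8(w=2)
  2: 3(w=5), 4(w=6), 7(w=2)
  3: 1(w=1), 2(w=5), 5(w=2), 6(w=4), 7(w=9)
  4: 2(w=6), 5(w=4)
  5: 1(w=9), 3(w=2), 4(w=4), 6(w=3), 7(w=8)
  6: 3(w=4), 5(w=3), 7(w=4), 8(w=5)
  7: 2(w=2), 3(w=9), 5(w=8), 6(w=4)
  8: 1(w=2), 6(w=5)

Step 2: Apply Dijkstra's algorithm from vertex 5:
  Visit vertex 5 (distance=0)
    Update dist[1] = 9
    Update dist[3] = 2
    Update dist[4] = 4
    Update dist[6] = 3
    Update dist[7] = 8
  Visit vertex 3 (distance=2)
    Update dist[1] = 3
    Update dist[2] = 7
  Visit vertex 1 (distance=3)
    Update dist[8] = 5
  Visit vertex 6 (distance=3)
    Update dist[7] = 7
  Visit vertex 4 (distance=4)
  Visit vertex 8 (distance=5)

Step 3: Shortest path: 5 -> 3 -> 1 -> 8
Total weight: 2 + 1 + 2 = 5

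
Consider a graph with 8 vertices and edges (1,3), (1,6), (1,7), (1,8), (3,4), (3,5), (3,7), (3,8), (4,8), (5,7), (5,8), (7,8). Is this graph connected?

Step 1: Build adjacency list from edges:
  1: 3, 6, 7, 8
  2: (none)
  3: 1, 4, 5, 7, 8
  4: 3, 8
  5: 3, 7, 8
  6: 1
  7: 1, 3, 5, 8
  8: 1, 3, 4, 5, 7

Step 2: Run BFS/DFS from vertex 1:
  Visited: {1, 3, 6, 7, 8, 4, 5}
  Reached 7 of 8 vertices

Step 3: Only 7 of 8 vertices reached. Graph is disconnected.
Connected components: {1, 3, 4, 5, 6, 7, 8}, {2}
Answer: No, the graph is not connected (2 components).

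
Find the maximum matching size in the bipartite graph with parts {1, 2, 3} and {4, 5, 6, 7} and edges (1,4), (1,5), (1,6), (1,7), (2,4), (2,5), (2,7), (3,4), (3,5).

Step 1: List the neighbors of each left vertex:
  1: 4, 5, 6, 7
  2: 4, 5, 7
  3: 4, 5

Step 2: Greedily match left vertices, then look for augmenting paths:
  Match 1 -- 6
  Match 2 -- 5
  Match 3 -- 4
  No augmenting path remains.

Step 3: Verify this is maximum:
  Matching size 3 = min(|L|, |R|) = min(3, 4), which is an upper bound, so this matching is maximum.

Maximum matching: {(1,6), (2,5), (3,4)}
Size: 3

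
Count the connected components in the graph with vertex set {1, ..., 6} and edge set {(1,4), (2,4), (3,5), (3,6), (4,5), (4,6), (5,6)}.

Step 1: Build adjacency list from edges:
  1: 4
  2: 4
  3: 5, 6
  4: 1, 2, 5, 6
  5: 3, 4, 6
  6: 3, 4, 5

Step 2: Run BFS/DFS from vertex 1:
  Visited: {1, 4, 2, 5, 6, 3}
  Reached 6 of 6 vertices

Step 3: All 6 vertices reached from vertex 1, so the graph is connected.
Number of connected components: 1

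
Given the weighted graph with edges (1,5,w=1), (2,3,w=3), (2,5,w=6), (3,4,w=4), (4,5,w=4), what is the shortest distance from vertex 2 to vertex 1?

Step 1: Build adjacency list with weights:
  1: 5(w=1)
  2: 3(w=3), 5(w=6)
  3: 2(w=3), 4(w=4)
  4: 3(w=4), 5(w=4)
  5: 1(w=1), 2(w=6), 4(w=4)

Step 2: Apply Dijkstra's algorithm from vertex 2:
  Visit vertex 2 (distance=0)
    Update dist[3] = 3
    Update dist[5] = 6
  Visit vertex 3 (distance=3)
    Update dist[4] = 7
  Visit vertex 5 (distance=6)
    Update dist[1] = 7
  Visit vertex 1 (distance=7)

Step 3: Shortest path: 2 -> 5 -> 1
Total weight: 6 + 1 = 7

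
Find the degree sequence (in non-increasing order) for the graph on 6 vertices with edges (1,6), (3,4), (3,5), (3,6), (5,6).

Step 1: Count edges incident to each vertex:
  deg(1) = 1 (neighbors: 6)
  deg(2) = 0 (neighbors: none)
  deg(3) = 3 (neighbors: 4, 5, 6)
  deg(4) = 1 (neighbors: 3)
  deg(5) = 2 (neighbors: 3, 6)
  deg(6) = 3 (neighbors: 1, 3, 5)

Step 2: Sort degrees in non-increasing order:
  Degrees: [1, 0, 3, 1, 2, 3] -> sorted: [3, 3, 2, 1, 1, 0]

Degree sequence: [3, 3, 2, 1, 1, 0]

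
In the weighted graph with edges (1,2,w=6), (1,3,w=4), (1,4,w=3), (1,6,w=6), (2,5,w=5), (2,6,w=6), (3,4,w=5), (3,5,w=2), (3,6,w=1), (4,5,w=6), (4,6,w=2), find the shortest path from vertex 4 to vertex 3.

Step 1: Build adjacency list with weights:
  1: 2(w=6), 3(w=4), 4(w=3), 6(w=6)
  2: 1(w=6), 5(w=5), 6(w=6)
  3: 1(w=4), 4(w=5), 5(w=2), 6(w=1)
  4: 1(w=3), 3(w=5), 5(w=6), 6(w=2)
  5: 2(w=5), 3(w=2), 4(w=6)
  6: 1(w=6), 2(w=6), 3(w=1), 4(w=2)

Step 2: Apply Dijkstra's algorithm from vertex 4:
  Visit vertex 4 (distance=0)
    Update dist[1] = 3
    Update dist[3] = 5
    Update dist[5] = 6
    Update dist[6] = 2
  Visit vertex 6 (distance=2)
    Update dist[2] = 8
    Update dist[3] = 3
  Visit vertex 1 (distance=3)
  Visit vertex 3 (distance=3)
    Update dist[5] = 5

Step 3: Shortest path: 4 -> 6 -> 3
Total weight: 2 + 1 = 3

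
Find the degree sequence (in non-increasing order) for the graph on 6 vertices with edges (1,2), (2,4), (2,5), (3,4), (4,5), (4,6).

Step 1: Count edges incident to each vertex:
  deg(1) = 1 (neighbors: 2)
  deg(2) = 3 (neighbors: 1, 4, 5)
  deg(3) = 1 (neighbors: 4)
  deg(4) = 4 (neighbors: 2, 3, 5, 6)
  deg(5) = 2 (neighbors: 2, 4)
  deg(6) = 1 (neighbors: 4)

Step 2: Sort degrees in non-increasing order:
  Degrees: [1, 3, 1, 4, 2, 1] -> sorted: [4, 3, 2, 1, 1, 1]

Degree sequence: [4, 3, 2, 1, 1, 1]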